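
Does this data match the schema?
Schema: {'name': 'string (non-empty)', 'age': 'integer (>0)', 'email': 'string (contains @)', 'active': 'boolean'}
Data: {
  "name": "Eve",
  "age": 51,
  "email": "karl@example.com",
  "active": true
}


Validating each field against schema:
  name: OK (non-empty string)
  age: OK (positive integer)
  email: OK (string with @)
  active: OK (boolean)

Result: VALID

VALID


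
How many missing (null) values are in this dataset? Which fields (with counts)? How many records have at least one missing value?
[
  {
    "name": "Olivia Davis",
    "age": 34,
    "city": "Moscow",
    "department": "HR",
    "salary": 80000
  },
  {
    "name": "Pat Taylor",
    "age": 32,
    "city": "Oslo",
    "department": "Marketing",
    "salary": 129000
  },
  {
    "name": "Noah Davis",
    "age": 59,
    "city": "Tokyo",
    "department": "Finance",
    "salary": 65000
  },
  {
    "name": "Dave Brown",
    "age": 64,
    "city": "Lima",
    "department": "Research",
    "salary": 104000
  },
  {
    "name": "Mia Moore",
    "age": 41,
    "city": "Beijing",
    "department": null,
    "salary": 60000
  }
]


Checking for missing (null) values in 5 records:

  Olivia Davis: complete
  Pat Taylor: complete
  Noah Davis: complete
  Dave Brown: complete
  Mia Moore: department

Per field:
  name: 0 missing
  age: 0 missing
  city: 0 missing
  department: 1 missing
  salary: 0 missing

Total missing values: 1
Records with any missing: 1

1 missing values (department: 1); 1 incomplete records


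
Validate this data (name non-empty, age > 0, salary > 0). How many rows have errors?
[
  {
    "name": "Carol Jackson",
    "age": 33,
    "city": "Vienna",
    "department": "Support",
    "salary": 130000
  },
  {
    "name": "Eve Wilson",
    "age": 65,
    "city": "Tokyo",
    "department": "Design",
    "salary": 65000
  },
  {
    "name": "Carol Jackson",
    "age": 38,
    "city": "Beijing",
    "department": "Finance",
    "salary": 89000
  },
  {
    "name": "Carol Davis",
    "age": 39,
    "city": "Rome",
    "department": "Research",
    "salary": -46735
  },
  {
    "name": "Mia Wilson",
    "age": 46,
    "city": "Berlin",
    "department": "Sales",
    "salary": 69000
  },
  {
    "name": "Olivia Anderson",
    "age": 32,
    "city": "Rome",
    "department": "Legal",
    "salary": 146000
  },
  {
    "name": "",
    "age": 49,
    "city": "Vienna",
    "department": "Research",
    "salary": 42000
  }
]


Validating 7 records:
Rules: name non-empty, age > 0, salary > 0

  Row 1 (Carol Jackson): OK
  Row 2 (Eve Wilson): OK
  Row 3 (Carol Jackson): OK
  Row 4 (Carol Davis): negative salary: -46735
  Row 5 (Mia Wilson): OK
  Row 6 (Olivia Anderson): OK
  Row 7 (???): empty name

Total errors: 2

2 errors


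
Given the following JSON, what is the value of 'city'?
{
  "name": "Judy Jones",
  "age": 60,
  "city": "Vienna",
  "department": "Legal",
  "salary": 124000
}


Looking up field 'city'
Value: Vienna

Vienna


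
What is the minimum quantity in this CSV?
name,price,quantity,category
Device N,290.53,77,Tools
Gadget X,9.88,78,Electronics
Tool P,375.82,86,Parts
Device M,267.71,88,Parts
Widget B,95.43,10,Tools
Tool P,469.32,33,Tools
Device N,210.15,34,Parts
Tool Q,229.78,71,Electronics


Computing minimum quantity:
Values: [77, 78, 86, 88, 10, 33, 34, 71]
Min = 10

10


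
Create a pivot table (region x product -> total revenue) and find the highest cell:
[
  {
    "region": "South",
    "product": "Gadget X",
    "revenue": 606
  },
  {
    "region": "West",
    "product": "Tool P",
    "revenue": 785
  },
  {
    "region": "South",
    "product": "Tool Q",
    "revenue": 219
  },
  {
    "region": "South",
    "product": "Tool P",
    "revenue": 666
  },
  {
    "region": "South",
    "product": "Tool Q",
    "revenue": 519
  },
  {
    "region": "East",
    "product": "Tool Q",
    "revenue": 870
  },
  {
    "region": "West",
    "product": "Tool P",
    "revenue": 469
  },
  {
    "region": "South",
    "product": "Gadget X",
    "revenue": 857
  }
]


Pivot: region (rows) x product (columns) -> total revenue

     Gadget X      Tool P        Tool Q      
East             0             0           870  
South         1463           666           738  
West             0          1254             0  

Highest: South / Gadget X = $1463

South / Gadget X = $1463


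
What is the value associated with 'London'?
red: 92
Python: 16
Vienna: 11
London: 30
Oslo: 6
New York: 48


Looking up key 'London'
Value: 30

30


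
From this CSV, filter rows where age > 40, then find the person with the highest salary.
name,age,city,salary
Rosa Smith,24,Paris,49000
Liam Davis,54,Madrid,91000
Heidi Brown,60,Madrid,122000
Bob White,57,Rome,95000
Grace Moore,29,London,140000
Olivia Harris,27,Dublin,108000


Filter: age > 40
Sort by: salary (descending)

Filtered records (3):
  Heidi Brown, age 60, salary $122000
  Bob White, age 57, salary $95000
  Liam Davis, age 54, salary $91000

Highest salary: Heidi Brown ($122000)

Heidi Brown


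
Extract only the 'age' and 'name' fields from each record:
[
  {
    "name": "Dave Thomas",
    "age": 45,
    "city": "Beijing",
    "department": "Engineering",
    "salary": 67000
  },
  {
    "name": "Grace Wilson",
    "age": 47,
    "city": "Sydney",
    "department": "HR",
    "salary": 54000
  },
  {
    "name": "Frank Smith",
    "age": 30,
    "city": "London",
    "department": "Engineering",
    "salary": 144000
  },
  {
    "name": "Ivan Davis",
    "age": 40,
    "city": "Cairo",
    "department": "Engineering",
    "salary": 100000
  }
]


Original: 4 records with fields: name, age, city, department, salary
Keep: ['age', 'name']
Drop: ['city', 'department', 'salary']
Result: 4 records, 2 fields each

[
  {
    "age": 45,
    "name": "Dave Thomas"
  },
  {
    "age": 47,
    "name": "Grace Wilson"
  },
  {
    "age": 30,
    "name": "Frank Smith"
  },
  {
    "age": 40,
    "name": "Ivan Davis"
  }
]


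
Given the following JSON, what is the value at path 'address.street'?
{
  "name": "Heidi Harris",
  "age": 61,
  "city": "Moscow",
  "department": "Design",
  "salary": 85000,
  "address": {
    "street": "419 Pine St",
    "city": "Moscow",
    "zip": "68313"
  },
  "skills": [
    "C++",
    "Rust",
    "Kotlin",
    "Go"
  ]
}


Query: address.street
Path: address -> street
Value: 419 Pine St

419 Pine St


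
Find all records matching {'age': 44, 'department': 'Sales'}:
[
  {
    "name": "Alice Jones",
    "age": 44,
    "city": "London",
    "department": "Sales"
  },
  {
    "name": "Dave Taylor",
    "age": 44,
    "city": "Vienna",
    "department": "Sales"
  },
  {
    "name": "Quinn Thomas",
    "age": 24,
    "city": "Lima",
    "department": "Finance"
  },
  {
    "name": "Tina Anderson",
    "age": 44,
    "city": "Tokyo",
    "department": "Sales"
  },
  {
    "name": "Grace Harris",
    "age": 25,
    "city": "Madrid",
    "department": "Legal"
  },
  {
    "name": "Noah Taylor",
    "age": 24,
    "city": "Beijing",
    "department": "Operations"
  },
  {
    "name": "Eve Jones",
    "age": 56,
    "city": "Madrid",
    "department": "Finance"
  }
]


Search criteria: {'age': 44, 'department': 'Sales'}

Checking 7 records:
  Alice Jones: {age: 44, department: Sales} <-- MATCH
  Dave Taylor: {age: 44, department: Sales} <-- MATCH
  Quinn Thomas: {age: 24, department: Finance}
  Tina Anderson: {age: 44, department: Sales} <-- MATCH
  Grace Harris: {age: 25, department: Legal}
  Noah Taylor: {age: 24, department: Operations}
  Eve Jones: {age: 56, department: Finance}

Matches: ["Alice Jones", "Dave Taylor", "Tina Anderson"]

["Alice Jones", "Dave Taylor", "Tina Anderson"]


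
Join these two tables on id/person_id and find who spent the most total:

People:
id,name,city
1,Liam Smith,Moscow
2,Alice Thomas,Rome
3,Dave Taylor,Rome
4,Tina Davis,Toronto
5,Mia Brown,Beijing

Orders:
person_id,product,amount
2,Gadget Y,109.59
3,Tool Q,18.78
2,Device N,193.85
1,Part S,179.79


Join on: people.id = orders.person_id

Joined rows:
  Alice Thomas (Rome) bought Gadget Y for $109.59
  Dave Taylor (Rome) bought Tool Q for $18.78
  Alice Thomas (Rome) bought Device N for $193.85
  Liam Smith (Moscow) bought Part S for $179.79

Total per person:
  Alice Thomas: $303.44
  Liam Smith: $179.79
  Dave Taylor: $18.78

Top spender: Alice Thomas ($303.44)

Alice Thomas ($303.44)


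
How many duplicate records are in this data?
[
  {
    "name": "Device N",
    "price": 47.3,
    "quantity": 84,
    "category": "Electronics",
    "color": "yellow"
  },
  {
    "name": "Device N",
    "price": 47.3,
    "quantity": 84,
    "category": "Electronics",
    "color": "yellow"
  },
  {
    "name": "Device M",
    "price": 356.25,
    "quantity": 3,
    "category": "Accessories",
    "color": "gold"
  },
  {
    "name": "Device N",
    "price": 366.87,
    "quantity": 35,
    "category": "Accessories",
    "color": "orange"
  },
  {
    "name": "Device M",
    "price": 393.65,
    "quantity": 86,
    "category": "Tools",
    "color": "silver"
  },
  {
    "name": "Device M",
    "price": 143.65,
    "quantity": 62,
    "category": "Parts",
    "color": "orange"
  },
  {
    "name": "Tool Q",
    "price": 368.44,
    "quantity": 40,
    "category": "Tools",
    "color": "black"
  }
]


Checking 7 records for duplicates:

  Row 1: Device N ($47.3, qty 84)
  Row 2: Device N ($47.3, qty 84) <-- DUPLICATE
  Row 3: Device M ($356.25, qty 3)
  Row 4: Device N ($366.87, qty 35)
  Row 5: Device M ($393.65, qty 86)
  Row 6: Device M ($143.65, qty 62)
  Row 7: Tool Q ($368.44, qty 40)

Duplicates found: 1
Unique records: 6

1 duplicates, 6 unique


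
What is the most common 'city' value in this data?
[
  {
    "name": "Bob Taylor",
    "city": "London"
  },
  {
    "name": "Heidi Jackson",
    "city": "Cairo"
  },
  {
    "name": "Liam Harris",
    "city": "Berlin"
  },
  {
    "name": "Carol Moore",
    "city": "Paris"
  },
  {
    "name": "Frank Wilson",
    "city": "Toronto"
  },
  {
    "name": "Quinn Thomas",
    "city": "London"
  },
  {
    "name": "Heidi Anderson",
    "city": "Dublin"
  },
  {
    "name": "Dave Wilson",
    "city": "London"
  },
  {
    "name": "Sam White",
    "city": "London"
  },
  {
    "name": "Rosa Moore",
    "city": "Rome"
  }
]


Counting 'city' values across 10 records:

  London: 4 ####
  Cairo: 1 #
  Berlin: 1 #
  Paris: 1 #
  Toronto: 1 #
  Dublin: 1 #
  Rome: 1 #

Most common: London (4 times)

London (4 times)


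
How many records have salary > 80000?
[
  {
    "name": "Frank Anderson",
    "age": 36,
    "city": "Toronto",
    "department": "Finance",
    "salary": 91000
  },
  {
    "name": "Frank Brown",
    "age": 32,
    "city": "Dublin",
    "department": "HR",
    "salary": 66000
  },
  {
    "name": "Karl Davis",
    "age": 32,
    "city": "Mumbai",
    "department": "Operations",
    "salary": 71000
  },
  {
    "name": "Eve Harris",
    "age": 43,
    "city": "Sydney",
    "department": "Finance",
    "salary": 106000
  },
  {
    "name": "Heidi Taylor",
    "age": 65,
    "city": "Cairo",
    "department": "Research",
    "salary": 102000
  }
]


Data: 5 records
Condition: salary > 80000

Checking each record:
  Frank Anderson: 91000 MATCH
  Frank Brown: 66000
  Karl Davis: 71000
  Eve Harris: 106000 MATCH
  Heidi Taylor: 102000 MATCH

Count: 3

3


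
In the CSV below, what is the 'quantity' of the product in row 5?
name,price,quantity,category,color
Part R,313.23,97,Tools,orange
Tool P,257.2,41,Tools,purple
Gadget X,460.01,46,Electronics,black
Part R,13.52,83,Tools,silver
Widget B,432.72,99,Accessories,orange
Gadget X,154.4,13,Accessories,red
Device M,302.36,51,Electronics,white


Query: Row 5 ('Widget B'), column 'quantity'
Value: 99

99


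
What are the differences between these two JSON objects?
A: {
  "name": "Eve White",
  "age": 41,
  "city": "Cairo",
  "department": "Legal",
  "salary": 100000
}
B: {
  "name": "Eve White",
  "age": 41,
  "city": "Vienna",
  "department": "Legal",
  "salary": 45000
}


Comparing each field (in key order):
  name: same
  age: same
  city: DIFFERENT
  department: same
  salary: DIFFERENT
Differences:
  city: Cairo -> Vienna
  salary: 100000 -> 45000

2 field(s) changed

2 changes: city, salary


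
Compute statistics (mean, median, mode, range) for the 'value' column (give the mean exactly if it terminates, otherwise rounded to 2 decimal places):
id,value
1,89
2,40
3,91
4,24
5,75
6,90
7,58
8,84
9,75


Data: [89, 40, 91, 24, 75, 90, 58, 84, 75]
Count: 9
Sum: 626
Mean: 626/9 ≈ 69.56 (rounded to 2 decimal places)
Sorted: [24, 40, 58, 75, 75, 84, 89, 90, 91]
Median: 75.0
Mode: 75 (2 times)
Range: 91 - 24 = 67
Min: 24, Max: 91

mean≈69.56, median=75.0, mode=75, range=67


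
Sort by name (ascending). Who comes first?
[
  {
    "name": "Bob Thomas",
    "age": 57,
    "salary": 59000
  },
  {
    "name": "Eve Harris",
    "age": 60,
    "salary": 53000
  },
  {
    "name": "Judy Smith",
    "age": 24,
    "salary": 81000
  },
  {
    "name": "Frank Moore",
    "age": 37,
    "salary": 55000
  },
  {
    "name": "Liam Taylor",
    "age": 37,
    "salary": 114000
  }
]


Sort by: name (ascending)

Sorted order:
  1. Bob Thomas (name = Bob Thomas)
  2. Eve Harris (name = Eve Harris)
  3. Frank Moore (name = Frank Moore)
  4. Judy Smith (name = Judy Smith)
  5. Liam Taylor (name = Liam Taylor)

First: Bob Thomas

Bob Thomas


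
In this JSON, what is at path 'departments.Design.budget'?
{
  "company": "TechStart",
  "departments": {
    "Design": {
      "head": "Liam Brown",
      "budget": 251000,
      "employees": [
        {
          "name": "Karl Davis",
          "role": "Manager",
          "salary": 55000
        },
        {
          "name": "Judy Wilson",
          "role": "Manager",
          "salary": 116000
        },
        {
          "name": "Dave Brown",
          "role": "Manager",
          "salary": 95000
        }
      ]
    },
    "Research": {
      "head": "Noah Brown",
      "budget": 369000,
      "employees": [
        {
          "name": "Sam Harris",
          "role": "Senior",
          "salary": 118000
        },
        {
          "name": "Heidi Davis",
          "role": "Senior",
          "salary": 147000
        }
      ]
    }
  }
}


Path: departments.Design.budget

Navigate:
  -> departments
  -> Design
  -> budget = 251000

251000


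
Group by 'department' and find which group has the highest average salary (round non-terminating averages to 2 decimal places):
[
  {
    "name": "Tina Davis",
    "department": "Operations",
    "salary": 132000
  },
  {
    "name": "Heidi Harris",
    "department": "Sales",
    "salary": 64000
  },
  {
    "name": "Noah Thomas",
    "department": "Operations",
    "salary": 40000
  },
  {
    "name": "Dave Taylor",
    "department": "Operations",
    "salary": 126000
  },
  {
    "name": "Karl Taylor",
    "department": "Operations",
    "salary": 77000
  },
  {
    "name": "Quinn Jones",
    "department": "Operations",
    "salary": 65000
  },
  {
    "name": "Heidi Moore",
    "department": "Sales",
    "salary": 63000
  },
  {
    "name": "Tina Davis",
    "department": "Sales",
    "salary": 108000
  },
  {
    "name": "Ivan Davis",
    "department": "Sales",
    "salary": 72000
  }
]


Group by: department

Groups:
  Operations: 5 people, avg salary = 440000/5 = $88000
  Sales: 4 people, avg salary = 307000/4 = $76750

Highest average salary: Operations ($88000)

Operations ($88000)


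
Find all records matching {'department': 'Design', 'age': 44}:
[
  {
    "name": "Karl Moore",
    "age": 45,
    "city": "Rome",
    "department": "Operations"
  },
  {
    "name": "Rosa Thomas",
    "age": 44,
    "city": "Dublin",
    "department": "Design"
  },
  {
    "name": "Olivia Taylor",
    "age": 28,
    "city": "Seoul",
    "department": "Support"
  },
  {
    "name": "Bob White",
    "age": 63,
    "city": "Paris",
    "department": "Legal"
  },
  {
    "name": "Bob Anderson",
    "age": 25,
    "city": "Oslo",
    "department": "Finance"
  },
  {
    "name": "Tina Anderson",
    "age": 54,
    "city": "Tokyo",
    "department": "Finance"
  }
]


Search criteria: {'department': 'Design', 'age': 44}

Checking 6 records:
  Karl Moore: {department: Operations, age: 45}
  Rosa Thomas: {department: Design, age: 44} <-- MATCH
  Olivia Taylor: {department: Support, age: 28}
  Bob White: {department: Legal, age: 63}
  Bob Anderson: {department: Finance, age: 25}
  Tina Anderson: {department: Finance, age: 54}

Matches: ["Rosa Thomas"]

["Rosa Thomas"]


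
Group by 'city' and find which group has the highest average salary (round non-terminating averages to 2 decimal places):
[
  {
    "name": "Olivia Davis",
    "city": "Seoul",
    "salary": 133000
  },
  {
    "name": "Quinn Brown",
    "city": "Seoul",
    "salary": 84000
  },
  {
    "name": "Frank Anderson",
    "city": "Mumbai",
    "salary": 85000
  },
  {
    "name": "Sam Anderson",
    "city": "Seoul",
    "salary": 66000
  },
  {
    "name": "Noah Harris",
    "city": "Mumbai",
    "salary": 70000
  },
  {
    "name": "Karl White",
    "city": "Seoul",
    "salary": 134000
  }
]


Group by: city

Groups:
  Mumbai: 2 people, avg salary = 155000/2 = $77500
  Seoul: 4 people, avg salary = 417000/4 = $104250

Highest average salary: Seoul ($104250)

Seoul ($104250)


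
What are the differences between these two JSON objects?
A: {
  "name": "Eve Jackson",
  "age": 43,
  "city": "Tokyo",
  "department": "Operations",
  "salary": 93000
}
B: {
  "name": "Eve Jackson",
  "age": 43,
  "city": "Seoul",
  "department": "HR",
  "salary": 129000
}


Comparing each field (in key order):
  name: same
  age: same
  city: DIFFERENT
  department: DIFFERENT
  salary: DIFFERENT
Differences:
  city: Tokyo -> Seoul
  department: Operations -> HR
  salary: 93000 -> 129000

3 field(s) changed

3 changes: city, department, salary


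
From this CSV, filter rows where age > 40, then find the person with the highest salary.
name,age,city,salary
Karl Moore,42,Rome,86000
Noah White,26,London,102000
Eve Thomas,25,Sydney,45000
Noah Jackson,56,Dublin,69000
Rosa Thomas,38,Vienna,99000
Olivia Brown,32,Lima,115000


Filter: age > 40
Sort by: salary (descending)

Filtered records (2):
  Karl Moore, age 42, salary $86000
  Noah Jackson, age 56, salary $69000

Highest salary: Karl Moore ($86000)

Karl Moore


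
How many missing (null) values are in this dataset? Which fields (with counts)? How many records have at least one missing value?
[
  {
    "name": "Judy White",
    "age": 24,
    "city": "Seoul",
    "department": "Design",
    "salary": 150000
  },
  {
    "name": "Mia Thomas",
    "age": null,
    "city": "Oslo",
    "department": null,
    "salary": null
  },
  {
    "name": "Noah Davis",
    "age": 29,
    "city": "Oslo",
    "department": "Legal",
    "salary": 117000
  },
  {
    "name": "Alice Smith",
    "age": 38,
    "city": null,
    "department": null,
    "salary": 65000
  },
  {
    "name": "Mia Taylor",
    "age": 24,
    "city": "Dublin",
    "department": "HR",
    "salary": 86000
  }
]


Checking for missing (null) values in 5 records:

  Judy White: complete
  Mia Thomas: age, department, salary
  Noah Davis: complete
  Alice Smith: city, department
  Mia Taylor: complete

Per field:
  name: 0 missing
  age: 1 missing
  city: 1 missing
  department: 2 missing
  salary: 1 missing

Total missing values: 5
Records with any missing: 2

5 missing values (age: 1, city: 1, department: 2, salary: 1); 2 incomplete records


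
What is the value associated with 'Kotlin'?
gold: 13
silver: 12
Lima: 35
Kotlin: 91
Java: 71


Looking up key 'Kotlin'
Value: 91

91


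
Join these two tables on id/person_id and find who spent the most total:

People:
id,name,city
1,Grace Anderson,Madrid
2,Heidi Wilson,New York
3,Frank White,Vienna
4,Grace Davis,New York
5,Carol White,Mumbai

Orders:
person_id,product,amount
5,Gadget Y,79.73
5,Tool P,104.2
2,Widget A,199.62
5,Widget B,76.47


Join on: people.id = orders.person_id

Joined rows:
  Carol White (Mumbai) bought Gadget Y for $79.73
  Carol White (Mumbai) bought Tool P for $104.2
  Heidi Wilson (New York) bought Widget A for $199.62
  Carol White (Mumbai) bought Widget B for $76.47

Total per person:
  Carol White: $260.40
  Heidi Wilson: $199.62

Top spender: Carol White ($260.40)

Carol White ($260.40)


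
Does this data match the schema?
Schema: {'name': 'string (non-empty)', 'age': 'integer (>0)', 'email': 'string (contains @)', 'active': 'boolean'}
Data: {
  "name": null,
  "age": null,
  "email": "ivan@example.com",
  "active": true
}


Validating each field against schema:
  name: FAIL (null is not a string)
  age: FAIL (null is not an integer)
  email: OK (string with @)
  active: OK (boolean)

Result: INVALID (2 errors: name, age)

INVALID (2 errors: name, age)


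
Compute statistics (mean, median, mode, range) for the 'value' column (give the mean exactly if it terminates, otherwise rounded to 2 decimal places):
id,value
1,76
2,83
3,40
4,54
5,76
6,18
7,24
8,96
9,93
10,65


Data: [76, 83, 40, 54, 76, 18, 24, 96, 93, 65]
Count: 10
Sum: 625
Mean: 625/10 = 62.5
Sorted: [18, 24, 40, 54, 65, 76, 76, 83, 93, 96]
Median: 70.5
Mode: 76 (2 times)
Range: 96 - 18 = 78
Min: 18, Max: 96

mean=62.5, median=70.5, mode=76, range=78


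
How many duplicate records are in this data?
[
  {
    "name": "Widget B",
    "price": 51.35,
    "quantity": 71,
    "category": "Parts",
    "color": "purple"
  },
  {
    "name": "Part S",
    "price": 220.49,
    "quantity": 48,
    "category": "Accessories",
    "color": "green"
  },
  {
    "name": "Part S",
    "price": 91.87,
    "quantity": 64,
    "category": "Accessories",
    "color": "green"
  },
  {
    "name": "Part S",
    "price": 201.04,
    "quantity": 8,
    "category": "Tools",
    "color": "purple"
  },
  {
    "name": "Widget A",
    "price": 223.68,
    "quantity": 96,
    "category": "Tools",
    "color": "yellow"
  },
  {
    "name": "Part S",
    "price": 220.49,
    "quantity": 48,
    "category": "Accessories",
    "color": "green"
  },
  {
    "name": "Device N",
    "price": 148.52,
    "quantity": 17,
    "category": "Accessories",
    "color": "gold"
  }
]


Checking 7 records for duplicates:

  Row 1: Widget B ($51.35, qty 71)
  Row 2: Part S ($220.49, qty 48)
  Row 3: Part S ($91.87, qty 64)
  Row 4: Part S ($201.04, qty 8)
  Row 5: Widget A ($223.68, qty 96)
  Row 6: Part S ($220.49, qty 48) <-- DUPLICATE
  Row 7: Device N ($148.52, qty 17)

Duplicates found: 1
Unique records: 6

1 duplicates, 6 unique


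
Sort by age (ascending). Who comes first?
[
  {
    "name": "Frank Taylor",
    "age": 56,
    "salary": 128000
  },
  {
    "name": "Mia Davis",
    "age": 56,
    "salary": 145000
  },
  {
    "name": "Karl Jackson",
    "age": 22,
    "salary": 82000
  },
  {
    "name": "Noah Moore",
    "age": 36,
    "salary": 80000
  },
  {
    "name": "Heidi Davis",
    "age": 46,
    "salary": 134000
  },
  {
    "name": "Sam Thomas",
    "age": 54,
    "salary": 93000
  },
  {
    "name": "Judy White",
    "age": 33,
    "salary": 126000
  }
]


Sort by: age (ascending)

Sorted order:
  1. Karl Jackson (age = 22)
  2. Judy White (age = 33)
  3. Noah Moore (age = 36)
  4. Heidi Davis (age = 46)
  5. Sam Thomas (age = 54)
  6. Frank Taylor (age = 56)
  7. Mia Davis (age = 56)

First: Karl Jackson

Karl Jackson


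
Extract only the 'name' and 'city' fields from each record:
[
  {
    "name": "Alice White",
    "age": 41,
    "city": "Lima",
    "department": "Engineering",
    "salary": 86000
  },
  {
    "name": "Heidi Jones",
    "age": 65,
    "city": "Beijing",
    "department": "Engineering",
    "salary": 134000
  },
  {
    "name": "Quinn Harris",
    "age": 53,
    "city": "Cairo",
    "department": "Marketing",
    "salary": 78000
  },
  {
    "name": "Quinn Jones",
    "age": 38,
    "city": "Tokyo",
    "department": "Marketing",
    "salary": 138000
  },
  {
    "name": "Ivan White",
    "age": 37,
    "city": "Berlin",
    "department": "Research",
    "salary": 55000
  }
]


Original: 5 records with fields: name, age, city, department, salary
Keep: ['name', 'city']
Drop: ['age', 'department', 'salary']
Result: 5 records, 2 fields each

[
  {
    "name": "Alice White",
    "city": "Lima"
  },
  {
    "name": "Heidi Jones",
    "city": "Beijing"
  },
  {
    "name": "Quinn Harris",
    "city": "Cairo"
  },
  {
    "name": "Quinn Jones",
    "city": "Tokyo"
  },
  {
    "name": "Ivan White",
    "city": "Berlin"
  }
]


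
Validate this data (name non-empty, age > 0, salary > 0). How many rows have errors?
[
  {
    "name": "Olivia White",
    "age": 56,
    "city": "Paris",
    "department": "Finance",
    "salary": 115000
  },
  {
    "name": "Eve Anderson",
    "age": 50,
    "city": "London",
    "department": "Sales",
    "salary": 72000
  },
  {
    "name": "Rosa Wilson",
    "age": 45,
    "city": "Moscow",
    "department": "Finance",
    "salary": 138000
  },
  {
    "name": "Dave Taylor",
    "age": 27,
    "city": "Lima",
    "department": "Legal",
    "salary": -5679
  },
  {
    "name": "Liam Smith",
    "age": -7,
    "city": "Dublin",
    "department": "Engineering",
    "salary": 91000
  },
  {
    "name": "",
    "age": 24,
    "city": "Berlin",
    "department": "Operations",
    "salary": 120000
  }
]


Validating 6 records:
Rules: name non-empty, age > 0, salary > 0

  Row 1 (Olivia White): OK
  Row 2 (Eve Anderson): OK
  Row 3 (Rosa Wilson): OK
  Row 4 (Dave Taylor): negative salary: -5679
  Row 5 (Liam Smith): negative age: -7
  Row 6 (???): empty name

Total errors: 3

3 errors


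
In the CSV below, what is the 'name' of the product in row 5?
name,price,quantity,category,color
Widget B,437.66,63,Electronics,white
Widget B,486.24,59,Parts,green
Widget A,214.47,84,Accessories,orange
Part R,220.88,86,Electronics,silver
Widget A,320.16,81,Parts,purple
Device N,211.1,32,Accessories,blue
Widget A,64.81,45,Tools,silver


Query: Row 5 ('Widget A'), column 'name'
Value: Widget A

Widget A


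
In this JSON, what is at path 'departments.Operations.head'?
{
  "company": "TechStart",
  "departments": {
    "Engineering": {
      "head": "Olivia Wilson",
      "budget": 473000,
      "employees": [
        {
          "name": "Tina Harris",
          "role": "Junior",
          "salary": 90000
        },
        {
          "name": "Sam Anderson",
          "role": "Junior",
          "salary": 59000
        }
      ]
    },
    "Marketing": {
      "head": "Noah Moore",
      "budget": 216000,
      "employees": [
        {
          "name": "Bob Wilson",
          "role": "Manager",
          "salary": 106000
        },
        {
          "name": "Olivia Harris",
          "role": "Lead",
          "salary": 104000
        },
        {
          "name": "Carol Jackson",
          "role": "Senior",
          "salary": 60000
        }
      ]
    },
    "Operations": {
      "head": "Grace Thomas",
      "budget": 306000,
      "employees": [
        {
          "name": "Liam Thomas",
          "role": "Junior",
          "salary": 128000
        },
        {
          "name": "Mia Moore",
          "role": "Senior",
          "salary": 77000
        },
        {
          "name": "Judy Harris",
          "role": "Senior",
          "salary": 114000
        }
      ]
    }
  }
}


Path: departments.Operations.head

Navigate:
  -> departments
  -> Operations
  -> head = 'Grace Thomas'

Grace Thomas


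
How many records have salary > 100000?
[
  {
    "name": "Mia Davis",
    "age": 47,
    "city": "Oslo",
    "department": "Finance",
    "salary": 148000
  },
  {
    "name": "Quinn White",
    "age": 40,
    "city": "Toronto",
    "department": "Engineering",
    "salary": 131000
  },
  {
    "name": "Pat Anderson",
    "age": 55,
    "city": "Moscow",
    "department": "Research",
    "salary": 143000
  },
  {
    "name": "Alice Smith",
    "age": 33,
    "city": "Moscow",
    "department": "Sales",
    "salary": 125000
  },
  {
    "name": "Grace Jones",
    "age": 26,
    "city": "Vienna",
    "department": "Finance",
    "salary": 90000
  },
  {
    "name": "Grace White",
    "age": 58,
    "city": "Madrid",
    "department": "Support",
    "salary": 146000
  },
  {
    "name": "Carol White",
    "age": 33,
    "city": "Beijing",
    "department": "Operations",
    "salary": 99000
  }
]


Data: 7 records
Condition: salary > 100000

Checking each record:
  Mia Davis: 148000 MATCH
  Quinn White: 131000 MATCH
  Pat Anderson: 143000 MATCH
  Alice Smith: 125000 MATCH
  Grace Jones: 90000
  Grace White: 146000 MATCH
  Carol White: 99000

Count: 5

5


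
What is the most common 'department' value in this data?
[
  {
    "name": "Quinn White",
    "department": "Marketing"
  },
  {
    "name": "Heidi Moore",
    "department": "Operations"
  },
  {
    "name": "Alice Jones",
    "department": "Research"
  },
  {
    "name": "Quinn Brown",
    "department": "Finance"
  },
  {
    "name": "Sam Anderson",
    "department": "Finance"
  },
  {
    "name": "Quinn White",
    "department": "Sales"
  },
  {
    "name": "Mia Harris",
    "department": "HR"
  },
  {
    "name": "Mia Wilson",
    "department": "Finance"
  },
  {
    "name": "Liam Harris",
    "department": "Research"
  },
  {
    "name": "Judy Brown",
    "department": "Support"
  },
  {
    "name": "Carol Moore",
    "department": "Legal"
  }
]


Counting 'department' values across 11 records:

  Finance: 3 ###
  Research: 2 ##
  Marketing: 1 #
  Operations: 1 #
  Sales: 1 #
  HR: 1 #
  Support: 1 #
  Legal: 1 #

Most common: Finance (3 times)

Finance (3 times)


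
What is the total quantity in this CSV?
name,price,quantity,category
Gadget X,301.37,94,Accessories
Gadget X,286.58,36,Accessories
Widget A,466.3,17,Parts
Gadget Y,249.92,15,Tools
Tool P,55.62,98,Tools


Computing total quantity:
Values: [94, 36, 17, 15, 98]
Sum = 260

260


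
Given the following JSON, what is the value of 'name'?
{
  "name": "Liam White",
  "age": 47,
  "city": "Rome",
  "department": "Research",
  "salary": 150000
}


Looking up field 'name'
Value: Liam White

Liam White


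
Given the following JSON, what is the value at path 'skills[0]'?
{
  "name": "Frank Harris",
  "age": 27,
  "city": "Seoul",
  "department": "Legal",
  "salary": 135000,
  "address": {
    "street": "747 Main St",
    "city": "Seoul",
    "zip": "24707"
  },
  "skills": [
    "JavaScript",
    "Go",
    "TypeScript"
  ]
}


Query: skills[0]
Path: skills -> first element
Value: JavaScript

JavaScript


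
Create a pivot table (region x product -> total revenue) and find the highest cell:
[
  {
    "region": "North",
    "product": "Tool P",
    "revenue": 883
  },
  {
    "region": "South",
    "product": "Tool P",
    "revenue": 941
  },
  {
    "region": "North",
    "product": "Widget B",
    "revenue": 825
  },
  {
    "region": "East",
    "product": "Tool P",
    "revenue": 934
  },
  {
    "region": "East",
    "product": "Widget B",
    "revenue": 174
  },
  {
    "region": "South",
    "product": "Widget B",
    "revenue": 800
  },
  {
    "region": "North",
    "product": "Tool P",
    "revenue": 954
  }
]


Pivot: region (rows) x product (columns) -> total revenue

     Tool P        Widget B    
East           934           174  
North         1837           825  
South          941           800  

Highest: North / Tool P = $1837

North / Tool P = $1837


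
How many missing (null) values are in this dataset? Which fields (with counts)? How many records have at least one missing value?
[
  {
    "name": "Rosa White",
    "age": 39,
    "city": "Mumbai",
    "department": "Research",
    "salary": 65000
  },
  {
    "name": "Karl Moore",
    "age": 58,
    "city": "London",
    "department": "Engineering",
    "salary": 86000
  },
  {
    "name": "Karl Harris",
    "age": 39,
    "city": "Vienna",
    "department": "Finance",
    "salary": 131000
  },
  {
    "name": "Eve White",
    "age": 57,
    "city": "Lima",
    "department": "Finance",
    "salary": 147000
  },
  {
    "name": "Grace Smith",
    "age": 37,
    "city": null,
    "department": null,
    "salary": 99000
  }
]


Checking for missing (null) values in 5 records:

  Rosa White: complete
  Karl Moore: complete
  Karl Harris: complete
  Eve White: complete
  Grace Smith: city, department

Per field:
  name: 0 missing
  age: 0 missing
  city: 1 missing
  department: 1 missing
  salary: 0 missing

Total missing values: 2
Records with any missing: 1

2 missing values (city: 1, department: 1); 1 incomplete records


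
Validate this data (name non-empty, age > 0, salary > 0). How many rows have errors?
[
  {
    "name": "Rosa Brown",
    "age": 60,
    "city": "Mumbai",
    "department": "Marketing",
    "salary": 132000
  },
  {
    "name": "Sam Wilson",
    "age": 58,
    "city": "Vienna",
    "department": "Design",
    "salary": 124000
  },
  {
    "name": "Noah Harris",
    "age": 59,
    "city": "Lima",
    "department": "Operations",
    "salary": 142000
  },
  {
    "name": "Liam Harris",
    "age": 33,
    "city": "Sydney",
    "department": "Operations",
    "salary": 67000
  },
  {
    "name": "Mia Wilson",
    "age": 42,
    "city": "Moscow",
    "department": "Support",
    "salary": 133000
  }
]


Validating 5 records:
Rules: name non-empty, age > 0, salary > 0

  Row 1 (Rosa Brown): OK
  Row 2 (Sam Wilson): OK
  Row 3 (Noah Harris): OK
  Row 4 (Liam Harris): OK
  Row 5 (Mia Wilson): OK

Total errors: 0

0 errors


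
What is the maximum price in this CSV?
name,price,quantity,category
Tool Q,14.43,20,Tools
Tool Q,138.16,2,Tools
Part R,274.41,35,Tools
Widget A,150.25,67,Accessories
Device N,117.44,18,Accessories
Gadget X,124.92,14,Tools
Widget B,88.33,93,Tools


Computing maximum price:
Values: [14.43, 138.16, 274.41, 150.25, 117.44, 124.92, 88.33]
Max = 274.41

274.41


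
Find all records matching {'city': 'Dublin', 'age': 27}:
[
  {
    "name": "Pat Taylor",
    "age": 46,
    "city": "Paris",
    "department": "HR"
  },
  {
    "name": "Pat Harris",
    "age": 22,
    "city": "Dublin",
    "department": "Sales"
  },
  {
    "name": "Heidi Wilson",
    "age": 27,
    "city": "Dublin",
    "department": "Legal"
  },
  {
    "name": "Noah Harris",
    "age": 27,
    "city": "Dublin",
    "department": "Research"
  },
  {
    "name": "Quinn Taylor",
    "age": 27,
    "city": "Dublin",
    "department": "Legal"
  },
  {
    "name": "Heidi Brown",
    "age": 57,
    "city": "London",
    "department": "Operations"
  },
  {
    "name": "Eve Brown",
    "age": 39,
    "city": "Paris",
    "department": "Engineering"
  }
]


Search criteria: {'city': 'Dublin', 'age': 27}

Checking 7 records:
  Pat Taylor: {city: Paris, age: 46}
  Pat Harris: {city: Dublin, age: 22}
  Heidi Wilson: {city: Dublin, age: 27} <-- MATCH
  Noah Harris: {city: Dublin, age: 27} <-- MATCH
  Quinn Taylor: {city: Dublin, age: 27} <-- MATCH
  Heidi Brown: {city: London, age: 57}
  Eve Brown: {city: Paris, age: 39}

Matches: ["Heidi Wilson", "Noah Harris", "Quinn Taylor"]

["Heidi Wilson", "Noah Harris", "Quinn Taylor"]


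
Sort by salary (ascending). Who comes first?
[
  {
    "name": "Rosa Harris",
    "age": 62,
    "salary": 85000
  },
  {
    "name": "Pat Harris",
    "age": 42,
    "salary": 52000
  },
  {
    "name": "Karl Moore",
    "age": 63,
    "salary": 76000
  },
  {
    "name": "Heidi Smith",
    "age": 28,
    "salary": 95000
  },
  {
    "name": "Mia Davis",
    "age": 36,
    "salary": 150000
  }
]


Sort by: salary (ascending)

Sorted order:
  1. Pat Harris (salary = 52000)
  2. Karl Moore (salary = 76000)
  3. Rosa Harris (salary = 85000)
  4. Heidi Smith (salary = 95000)
  5. Mia Davis (salary = 150000)

First: Pat Harris

Pat Harris


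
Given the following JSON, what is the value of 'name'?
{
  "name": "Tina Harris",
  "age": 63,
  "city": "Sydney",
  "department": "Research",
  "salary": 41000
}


Looking up field 'name'
Value: Tina Harris

Tina Harris


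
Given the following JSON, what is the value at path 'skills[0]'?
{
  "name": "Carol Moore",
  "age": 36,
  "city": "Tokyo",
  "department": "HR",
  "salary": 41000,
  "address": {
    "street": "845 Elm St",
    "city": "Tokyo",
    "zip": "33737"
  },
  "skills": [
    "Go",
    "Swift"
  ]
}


Query: skills[0]
Path: skills -> first element
Value: Go

Go


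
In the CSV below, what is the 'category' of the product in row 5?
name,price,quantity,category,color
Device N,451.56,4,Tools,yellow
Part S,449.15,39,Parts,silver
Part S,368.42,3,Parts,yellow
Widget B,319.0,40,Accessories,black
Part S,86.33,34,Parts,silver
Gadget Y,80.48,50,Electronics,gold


Query: Row 5 ('Part S'), column 'category'
Value: Parts

Parts


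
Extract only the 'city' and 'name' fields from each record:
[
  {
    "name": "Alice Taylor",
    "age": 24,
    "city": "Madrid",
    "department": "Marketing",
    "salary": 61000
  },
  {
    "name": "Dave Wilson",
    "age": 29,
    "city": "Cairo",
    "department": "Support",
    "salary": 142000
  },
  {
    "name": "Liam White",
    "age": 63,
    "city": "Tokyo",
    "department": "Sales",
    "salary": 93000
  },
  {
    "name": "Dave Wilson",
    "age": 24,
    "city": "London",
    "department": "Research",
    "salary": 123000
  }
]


Original: 4 records with fields: name, age, city, department, salary
Keep: ['city', 'name']
Drop: ['age', 'department', 'salary']
Result: 4 records, 2 fields each

[
  {
    "city": "Madrid",
    "name": "Alice Taylor"
  },
  {
    "city": "Cairo",
    "name": "Dave Wilson"
  },
  {
    "city": "Tokyo",
    "name": "Liam White"
  },
  {
    "city": "London",
    "name": "Dave Wilson"
  }
]


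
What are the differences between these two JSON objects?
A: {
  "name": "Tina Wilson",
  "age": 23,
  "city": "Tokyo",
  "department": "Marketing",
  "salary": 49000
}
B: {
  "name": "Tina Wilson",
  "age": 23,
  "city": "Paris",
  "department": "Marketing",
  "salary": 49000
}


Comparing each field (in key order):
  name: same
  age: same
  city: DIFFERENT
  department: same
  salary: same
Differences:
  city: Tokyo -> Paris

1 field(s) changed

1 change: city


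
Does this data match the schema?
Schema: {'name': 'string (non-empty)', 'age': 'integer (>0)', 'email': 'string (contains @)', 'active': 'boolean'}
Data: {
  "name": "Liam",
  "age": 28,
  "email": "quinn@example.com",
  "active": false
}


Validating each field against schema:
  name: OK (non-empty string)
  age: OK (positive integer)
  email: OK (string with @)
  active: OK (boolean)

Result: VALID

VALID


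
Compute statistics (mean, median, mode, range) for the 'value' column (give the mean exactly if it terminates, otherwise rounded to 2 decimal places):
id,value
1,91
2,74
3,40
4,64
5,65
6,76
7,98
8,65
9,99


Data: [91, 74, 40, 64, 65, 76, 98, 65, 99]
Count: 9
Sum: 672
Mean: 672/9 ≈ 74.67 (rounded to 2 decimal places)
Sorted: [40, 64, 65, 65, 74, 76, 91, 98, 99]
Median: 74.0
Mode: 65 (2 times)
Range: 99 - 40 = 59
Min: 40, Max: 99

mean≈74.67, median=74.0, mode=65, range=59


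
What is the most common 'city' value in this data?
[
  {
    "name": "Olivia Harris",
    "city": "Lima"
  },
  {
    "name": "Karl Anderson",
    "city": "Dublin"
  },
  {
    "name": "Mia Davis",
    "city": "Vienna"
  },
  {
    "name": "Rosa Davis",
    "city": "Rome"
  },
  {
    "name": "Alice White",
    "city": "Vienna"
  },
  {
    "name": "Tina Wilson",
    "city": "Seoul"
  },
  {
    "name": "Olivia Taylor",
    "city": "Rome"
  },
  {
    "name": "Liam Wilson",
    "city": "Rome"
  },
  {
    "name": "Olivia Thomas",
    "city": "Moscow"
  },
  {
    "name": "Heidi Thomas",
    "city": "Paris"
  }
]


Counting 'city' values across 10 records:

  Rome: 3 ###
  Vienna: 2 ##
  Lima: 1 #
  Dublin: 1 #
  Seoul: 1 #
  Moscow: 1 #
  Paris: 1 #

Most common: Rome (3 times)

Rome (3 times)


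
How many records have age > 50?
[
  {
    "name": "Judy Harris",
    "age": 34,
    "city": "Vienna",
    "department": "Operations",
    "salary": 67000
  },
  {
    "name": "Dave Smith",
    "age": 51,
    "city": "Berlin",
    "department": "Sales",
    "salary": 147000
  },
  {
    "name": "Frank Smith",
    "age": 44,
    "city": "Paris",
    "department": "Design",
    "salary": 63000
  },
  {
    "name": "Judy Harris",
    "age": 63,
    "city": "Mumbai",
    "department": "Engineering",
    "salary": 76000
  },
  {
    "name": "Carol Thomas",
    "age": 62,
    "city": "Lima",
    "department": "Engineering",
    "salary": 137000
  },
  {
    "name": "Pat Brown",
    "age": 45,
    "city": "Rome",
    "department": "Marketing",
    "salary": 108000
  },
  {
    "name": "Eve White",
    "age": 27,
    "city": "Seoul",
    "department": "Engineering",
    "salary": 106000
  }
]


Data: 7 records
Condition: age > 50

Checking each record:
  Judy Harris: 34
  Dave Smith: 51 MATCH
  Frank Smith: 44
  Judy Harris: 63 MATCH
  Carol Thomas: 62 MATCH
  Pat Brown: 45
  Eve White: 27

Count: 3

3
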